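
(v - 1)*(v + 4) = v^2 + 3*v - 4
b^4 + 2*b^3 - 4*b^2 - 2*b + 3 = (b - 1)^2*(b + 1)*(b + 3)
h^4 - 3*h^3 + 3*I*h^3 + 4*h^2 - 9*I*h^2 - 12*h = h*(h - 3)*(h - I)*(h + 4*I)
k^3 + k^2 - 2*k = k*(k - 1)*(k + 2)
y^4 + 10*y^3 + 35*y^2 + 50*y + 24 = (y + 1)*(y + 2)*(y + 3)*(y + 4)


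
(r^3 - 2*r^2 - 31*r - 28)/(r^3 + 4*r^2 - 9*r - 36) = (r^2 - 6*r - 7)/(r^2 - 9)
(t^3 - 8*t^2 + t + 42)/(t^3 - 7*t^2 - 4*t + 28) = (t - 3)/(t - 2)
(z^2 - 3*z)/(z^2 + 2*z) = (z - 3)/(z + 2)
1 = 1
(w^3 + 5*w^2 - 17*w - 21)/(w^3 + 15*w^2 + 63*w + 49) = (w - 3)/(w + 7)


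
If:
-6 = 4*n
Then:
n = -3/2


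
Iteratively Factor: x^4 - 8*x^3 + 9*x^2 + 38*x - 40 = (x - 5)*(x^3 - 3*x^2 - 6*x + 8) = (x - 5)*(x - 4)*(x^2 + x - 2) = (x - 5)*(x - 4)*(x - 1)*(x + 2)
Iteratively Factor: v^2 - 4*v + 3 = (v - 1)*(v - 3)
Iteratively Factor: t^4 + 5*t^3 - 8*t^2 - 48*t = (t - 3)*(t^3 + 8*t^2 + 16*t) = t*(t - 3)*(t^2 + 8*t + 16) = t*(t - 3)*(t + 4)*(t + 4)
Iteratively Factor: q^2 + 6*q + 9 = (q + 3)*(q + 3)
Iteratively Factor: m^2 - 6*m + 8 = (m - 2)*(m - 4)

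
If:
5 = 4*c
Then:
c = 5/4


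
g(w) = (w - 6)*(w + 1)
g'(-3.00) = -11.00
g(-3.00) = 18.00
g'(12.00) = 19.00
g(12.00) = 78.00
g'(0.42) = -4.16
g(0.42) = -7.92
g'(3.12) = 1.24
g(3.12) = -11.87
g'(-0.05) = -5.10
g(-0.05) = -5.75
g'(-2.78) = -10.56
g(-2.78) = 15.63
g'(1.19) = -2.62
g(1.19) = -10.53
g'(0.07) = -4.86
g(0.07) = -6.35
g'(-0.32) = -5.64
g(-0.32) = -4.30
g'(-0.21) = -5.42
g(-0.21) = -4.91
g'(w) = 2*w - 5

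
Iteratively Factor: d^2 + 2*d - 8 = (d - 2)*(d + 4)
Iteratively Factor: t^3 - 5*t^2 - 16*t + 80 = (t - 5)*(t^2 - 16) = (t - 5)*(t - 4)*(t + 4)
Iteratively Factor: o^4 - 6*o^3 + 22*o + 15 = (o - 3)*(o^3 - 3*o^2 - 9*o - 5) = (o - 3)*(o + 1)*(o^2 - 4*o - 5) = (o - 3)*(o + 1)^2*(o - 5)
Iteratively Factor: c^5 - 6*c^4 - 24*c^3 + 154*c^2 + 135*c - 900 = (c - 5)*(c^4 - c^3 - 29*c^2 + 9*c + 180) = (c - 5)^2*(c^3 + 4*c^2 - 9*c - 36) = (c - 5)^2*(c - 3)*(c^2 + 7*c + 12) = (c - 5)^2*(c - 3)*(c + 3)*(c + 4)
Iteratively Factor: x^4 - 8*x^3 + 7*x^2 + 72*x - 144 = (x - 3)*(x^3 - 5*x^2 - 8*x + 48) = (x - 4)*(x - 3)*(x^2 - x - 12) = (x - 4)*(x - 3)*(x + 3)*(x - 4)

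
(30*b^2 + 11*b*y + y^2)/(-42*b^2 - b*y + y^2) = (5*b + y)/(-7*b + y)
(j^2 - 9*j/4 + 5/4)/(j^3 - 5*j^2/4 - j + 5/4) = 1/(j + 1)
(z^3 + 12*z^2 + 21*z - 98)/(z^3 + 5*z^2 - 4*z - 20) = (z^2 + 14*z + 49)/(z^2 + 7*z + 10)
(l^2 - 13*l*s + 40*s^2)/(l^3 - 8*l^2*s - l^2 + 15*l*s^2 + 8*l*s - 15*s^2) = (-l + 8*s)/(-l^2 + 3*l*s + l - 3*s)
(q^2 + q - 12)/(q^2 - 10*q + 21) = (q + 4)/(q - 7)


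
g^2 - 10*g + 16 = (g - 8)*(g - 2)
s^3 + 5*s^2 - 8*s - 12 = (s - 2)*(s + 1)*(s + 6)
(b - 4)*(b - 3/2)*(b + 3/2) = b^3 - 4*b^2 - 9*b/4 + 9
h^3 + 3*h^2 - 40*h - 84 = (h - 6)*(h + 2)*(h + 7)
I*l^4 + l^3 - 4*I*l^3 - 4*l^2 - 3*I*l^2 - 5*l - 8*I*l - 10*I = (l - 5)*(l - 2*I)*(l + I)*(I*l + I)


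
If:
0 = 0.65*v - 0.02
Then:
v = 0.03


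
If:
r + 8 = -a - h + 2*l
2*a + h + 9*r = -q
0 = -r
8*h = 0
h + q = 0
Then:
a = 0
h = 0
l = 4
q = 0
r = 0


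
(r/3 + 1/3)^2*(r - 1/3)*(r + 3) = r^4/9 + 14*r^3/27 + 16*r^2/27 + 2*r/27 - 1/9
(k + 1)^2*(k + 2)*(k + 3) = k^4 + 7*k^3 + 17*k^2 + 17*k + 6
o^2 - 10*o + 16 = (o - 8)*(o - 2)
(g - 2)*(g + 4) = g^2 + 2*g - 8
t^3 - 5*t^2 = t^2*(t - 5)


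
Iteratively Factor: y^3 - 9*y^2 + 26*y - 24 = (y - 3)*(y^2 - 6*y + 8) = (y - 3)*(y - 2)*(y - 4)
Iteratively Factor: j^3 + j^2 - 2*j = (j - 1)*(j^2 + 2*j) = j*(j - 1)*(j + 2)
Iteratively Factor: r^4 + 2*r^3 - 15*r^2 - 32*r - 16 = (r + 1)*(r^3 + r^2 - 16*r - 16) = (r + 1)*(r + 4)*(r^2 - 3*r - 4) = (r - 4)*(r + 1)*(r + 4)*(r + 1)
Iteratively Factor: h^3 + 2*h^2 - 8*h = (h + 4)*(h^2 - 2*h) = (h - 2)*(h + 4)*(h)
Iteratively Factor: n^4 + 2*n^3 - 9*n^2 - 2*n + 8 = (n - 2)*(n^3 + 4*n^2 - n - 4) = (n - 2)*(n + 4)*(n^2 - 1) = (n - 2)*(n - 1)*(n + 4)*(n + 1)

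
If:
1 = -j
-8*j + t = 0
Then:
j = -1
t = -8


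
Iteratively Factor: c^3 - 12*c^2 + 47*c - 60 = (c - 4)*(c^2 - 8*c + 15) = (c - 5)*(c - 4)*(c - 3)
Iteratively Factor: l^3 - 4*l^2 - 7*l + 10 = (l + 2)*(l^2 - 6*l + 5) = (l - 5)*(l + 2)*(l - 1)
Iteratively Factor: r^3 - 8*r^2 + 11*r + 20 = (r - 4)*(r^2 - 4*r - 5) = (r - 5)*(r - 4)*(r + 1)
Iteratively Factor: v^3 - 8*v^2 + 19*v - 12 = (v - 1)*(v^2 - 7*v + 12) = (v - 3)*(v - 1)*(v - 4)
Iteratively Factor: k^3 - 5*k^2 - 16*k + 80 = (k + 4)*(k^2 - 9*k + 20) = (k - 4)*(k + 4)*(k - 5)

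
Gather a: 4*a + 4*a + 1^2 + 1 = 8*a + 2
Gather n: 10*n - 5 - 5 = 10*n - 10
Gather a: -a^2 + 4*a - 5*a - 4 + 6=-a^2 - a + 2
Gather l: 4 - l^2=4 - l^2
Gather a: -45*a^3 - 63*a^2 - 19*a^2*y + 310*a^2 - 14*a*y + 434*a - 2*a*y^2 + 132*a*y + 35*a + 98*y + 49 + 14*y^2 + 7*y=-45*a^3 + a^2*(247 - 19*y) + a*(-2*y^2 + 118*y + 469) + 14*y^2 + 105*y + 49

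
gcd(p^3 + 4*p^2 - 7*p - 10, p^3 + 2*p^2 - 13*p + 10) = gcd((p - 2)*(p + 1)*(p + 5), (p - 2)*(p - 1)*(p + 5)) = p^2 + 3*p - 10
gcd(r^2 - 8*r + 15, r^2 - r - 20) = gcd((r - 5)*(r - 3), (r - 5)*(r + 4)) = r - 5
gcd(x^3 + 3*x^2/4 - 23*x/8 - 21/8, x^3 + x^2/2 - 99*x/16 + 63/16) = x - 7/4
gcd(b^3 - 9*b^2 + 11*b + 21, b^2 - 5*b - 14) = b - 7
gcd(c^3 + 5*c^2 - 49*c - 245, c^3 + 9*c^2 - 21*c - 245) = c + 7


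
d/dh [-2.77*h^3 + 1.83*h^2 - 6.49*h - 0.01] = -8.31*h^2 + 3.66*h - 6.49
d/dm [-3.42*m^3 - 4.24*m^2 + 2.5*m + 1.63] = -10.26*m^2 - 8.48*m + 2.5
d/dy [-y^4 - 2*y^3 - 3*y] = -4*y^3 - 6*y^2 - 3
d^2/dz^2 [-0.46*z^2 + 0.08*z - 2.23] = -0.920000000000000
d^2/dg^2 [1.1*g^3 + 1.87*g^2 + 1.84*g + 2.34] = 6.6*g + 3.74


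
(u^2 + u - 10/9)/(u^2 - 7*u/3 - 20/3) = (u - 2/3)/(u - 4)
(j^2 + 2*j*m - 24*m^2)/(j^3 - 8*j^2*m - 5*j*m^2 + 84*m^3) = (j + 6*m)/(j^2 - 4*j*m - 21*m^2)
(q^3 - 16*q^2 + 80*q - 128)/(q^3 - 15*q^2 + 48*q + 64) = (q^2 - 8*q + 16)/(q^2 - 7*q - 8)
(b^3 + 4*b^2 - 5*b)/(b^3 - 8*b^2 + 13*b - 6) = b*(b + 5)/(b^2 - 7*b + 6)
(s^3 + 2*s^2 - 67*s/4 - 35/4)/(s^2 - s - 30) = (s^2 - 3*s - 7/4)/(s - 6)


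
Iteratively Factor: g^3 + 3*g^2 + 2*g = (g + 1)*(g^2 + 2*g) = (g + 1)*(g + 2)*(g)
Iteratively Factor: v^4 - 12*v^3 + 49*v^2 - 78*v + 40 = (v - 2)*(v^3 - 10*v^2 + 29*v - 20) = (v - 4)*(v - 2)*(v^2 - 6*v + 5) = (v - 5)*(v - 4)*(v - 2)*(v - 1)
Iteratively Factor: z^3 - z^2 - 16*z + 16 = (z - 1)*(z^2 - 16) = (z - 4)*(z - 1)*(z + 4)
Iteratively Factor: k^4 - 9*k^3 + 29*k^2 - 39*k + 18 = (k - 3)*(k^3 - 6*k^2 + 11*k - 6) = (k - 3)*(k - 1)*(k^2 - 5*k + 6) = (k - 3)*(k - 2)*(k - 1)*(k - 3)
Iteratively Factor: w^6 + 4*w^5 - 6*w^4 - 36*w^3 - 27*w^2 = (w - 3)*(w^5 + 7*w^4 + 15*w^3 + 9*w^2) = w*(w - 3)*(w^4 + 7*w^3 + 15*w^2 + 9*w) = w^2*(w - 3)*(w^3 + 7*w^2 + 15*w + 9) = w^2*(w - 3)*(w + 3)*(w^2 + 4*w + 3) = w^2*(w - 3)*(w + 3)^2*(w + 1)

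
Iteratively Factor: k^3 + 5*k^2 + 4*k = (k + 4)*(k^2 + k) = (k + 1)*(k + 4)*(k)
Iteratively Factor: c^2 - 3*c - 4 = (c + 1)*(c - 4)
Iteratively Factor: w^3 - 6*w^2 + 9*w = (w - 3)*(w^2 - 3*w) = w*(w - 3)*(w - 3)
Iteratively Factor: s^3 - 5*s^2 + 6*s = (s - 2)*(s^2 - 3*s) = (s - 3)*(s - 2)*(s)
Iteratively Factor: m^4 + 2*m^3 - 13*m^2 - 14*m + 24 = (m + 4)*(m^3 - 2*m^2 - 5*m + 6) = (m + 2)*(m + 4)*(m^2 - 4*m + 3) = (m - 3)*(m + 2)*(m + 4)*(m - 1)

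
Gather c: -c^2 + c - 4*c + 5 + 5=-c^2 - 3*c + 10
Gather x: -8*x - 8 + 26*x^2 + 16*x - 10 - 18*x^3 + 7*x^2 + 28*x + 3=-18*x^3 + 33*x^2 + 36*x - 15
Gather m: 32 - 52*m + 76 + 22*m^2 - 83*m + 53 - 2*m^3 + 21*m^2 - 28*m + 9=-2*m^3 + 43*m^2 - 163*m + 170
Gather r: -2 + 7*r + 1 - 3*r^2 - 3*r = -3*r^2 + 4*r - 1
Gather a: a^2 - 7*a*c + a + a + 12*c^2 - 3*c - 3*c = a^2 + a*(2 - 7*c) + 12*c^2 - 6*c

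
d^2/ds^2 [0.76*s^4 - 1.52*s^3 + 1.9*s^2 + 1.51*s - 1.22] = 9.12*s^2 - 9.12*s + 3.8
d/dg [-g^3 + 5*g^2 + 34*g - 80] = -3*g^2 + 10*g + 34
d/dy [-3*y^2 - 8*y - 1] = -6*y - 8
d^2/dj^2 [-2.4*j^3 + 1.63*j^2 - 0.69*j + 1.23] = 3.26 - 14.4*j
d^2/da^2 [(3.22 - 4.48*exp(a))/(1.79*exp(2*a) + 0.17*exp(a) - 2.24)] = (-14.354368*exp(4*a) + 42.632072*exp(3*a) - 104.83851*exp(2*a) + 50.030722*exp(a) - 21.252672)*exp(a)/(5.735339*exp(6*a) + 1.634091*exp(5*a) - 21.376359*exp(4*a) - 4.084879*exp(3*a) + 26.750304*exp(2*a) + 2.558976*exp(a) - 11.239424)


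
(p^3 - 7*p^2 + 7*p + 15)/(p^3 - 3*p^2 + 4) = (p^2 - 8*p + 15)/(p^2 - 4*p + 4)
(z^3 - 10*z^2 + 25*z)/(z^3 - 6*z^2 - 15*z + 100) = z/(z + 4)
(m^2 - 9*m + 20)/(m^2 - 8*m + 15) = (m - 4)/(m - 3)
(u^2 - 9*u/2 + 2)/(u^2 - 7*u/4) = 2*(2*u^2 - 9*u + 4)/(u*(4*u - 7))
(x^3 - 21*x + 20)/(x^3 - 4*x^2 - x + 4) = (x + 5)/(x + 1)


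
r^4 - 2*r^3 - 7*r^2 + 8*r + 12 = (r - 3)*(r - 2)*(r + 1)*(r + 2)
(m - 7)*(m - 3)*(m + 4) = m^3 - 6*m^2 - 19*m + 84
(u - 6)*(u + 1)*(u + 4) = u^3 - u^2 - 26*u - 24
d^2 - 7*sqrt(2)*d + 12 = (d - 6*sqrt(2))*(d - sqrt(2))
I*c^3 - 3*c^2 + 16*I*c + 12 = (c - 2*I)*(c + 6*I)*(I*c + 1)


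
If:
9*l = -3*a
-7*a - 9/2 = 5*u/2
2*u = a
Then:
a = -6/11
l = 2/11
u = -3/11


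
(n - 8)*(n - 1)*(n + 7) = n^3 - 2*n^2 - 55*n + 56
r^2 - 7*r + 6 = (r - 6)*(r - 1)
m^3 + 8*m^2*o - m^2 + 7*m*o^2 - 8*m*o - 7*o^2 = (m - 1)*(m + o)*(m + 7*o)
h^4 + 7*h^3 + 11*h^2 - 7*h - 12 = (h - 1)*(h + 1)*(h + 3)*(h + 4)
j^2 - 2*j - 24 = (j - 6)*(j + 4)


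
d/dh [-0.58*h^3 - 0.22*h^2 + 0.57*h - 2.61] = -1.74*h^2 - 0.44*h + 0.57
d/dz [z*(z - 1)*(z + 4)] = 3*z^2 + 6*z - 4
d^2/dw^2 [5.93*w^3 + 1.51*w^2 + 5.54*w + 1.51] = 35.58*w + 3.02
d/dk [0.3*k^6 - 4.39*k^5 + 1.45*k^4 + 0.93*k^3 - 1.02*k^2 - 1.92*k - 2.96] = 1.8*k^5 - 21.95*k^4 + 5.8*k^3 + 2.79*k^2 - 2.04*k - 1.92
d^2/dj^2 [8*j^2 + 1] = 16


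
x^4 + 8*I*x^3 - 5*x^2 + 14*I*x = x*(x - I)*(x + 2*I)*(x + 7*I)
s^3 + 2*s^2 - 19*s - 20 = (s - 4)*(s + 1)*(s + 5)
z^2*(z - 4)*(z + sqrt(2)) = z^4 - 4*z^3 + sqrt(2)*z^3 - 4*sqrt(2)*z^2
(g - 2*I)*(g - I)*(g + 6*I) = g^3 + 3*I*g^2 + 16*g - 12*I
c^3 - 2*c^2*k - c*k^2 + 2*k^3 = (c - 2*k)*(c - k)*(c + k)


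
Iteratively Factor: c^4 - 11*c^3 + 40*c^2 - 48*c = (c - 3)*(c^3 - 8*c^2 + 16*c) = c*(c - 3)*(c^2 - 8*c + 16) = c*(c - 4)*(c - 3)*(c - 4)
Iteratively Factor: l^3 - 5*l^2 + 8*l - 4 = (l - 2)*(l^2 - 3*l + 2) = (l - 2)*(l - 1)*(l - 2)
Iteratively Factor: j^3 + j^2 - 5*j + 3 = (j - 1)*(j^2 + 2*j - 3) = (j - 1)*(j + 3)*(j - 1)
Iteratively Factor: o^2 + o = (o)*(o + 1)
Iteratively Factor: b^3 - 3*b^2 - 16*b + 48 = (b - 4)*(b^2 + b - 12) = (b - 4)*(b + 4)*(b - 3)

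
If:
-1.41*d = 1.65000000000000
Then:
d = -1.17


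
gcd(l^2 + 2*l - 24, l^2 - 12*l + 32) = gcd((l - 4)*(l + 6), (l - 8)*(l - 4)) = l - 4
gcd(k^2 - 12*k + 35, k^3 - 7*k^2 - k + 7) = k - 7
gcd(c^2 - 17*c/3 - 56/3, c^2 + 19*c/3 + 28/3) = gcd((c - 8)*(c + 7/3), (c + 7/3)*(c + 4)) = c + 7/3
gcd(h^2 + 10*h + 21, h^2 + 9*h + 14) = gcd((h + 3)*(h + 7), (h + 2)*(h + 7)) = h + 7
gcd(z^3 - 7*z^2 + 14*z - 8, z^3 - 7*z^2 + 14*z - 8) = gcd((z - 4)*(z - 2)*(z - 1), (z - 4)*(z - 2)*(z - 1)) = z^3 - 7*z^2 + 14*z - 8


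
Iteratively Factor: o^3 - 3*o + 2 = (o + 2)*(o^2 - 2*o + 1) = (o - 1)*(o + 2)*(o - 1)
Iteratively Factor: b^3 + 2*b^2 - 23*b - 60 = (b + 4)*(b^2 - 2*b - 15) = (b + 3)*(b + 4)*(b - 5)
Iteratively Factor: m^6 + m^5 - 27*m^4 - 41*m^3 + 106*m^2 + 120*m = (m)*(m^5 + m^4 - 27*m^3 - 41*m^2 + 106*m + 120) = m*(m - 5)*(m^4 + 6*m^3 + 3*m^2 - 26*m - 24) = m*(m - 5)*(m + 1)*(m^3 + 5*m^2 - 2*m - 24) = m*(m - 5)*(m + 1)*(m + 3)*(m^2 + 2*m - 8) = m*(m - 5)*(m - 2)*(m + 1)*(m + 3)*(m + 4)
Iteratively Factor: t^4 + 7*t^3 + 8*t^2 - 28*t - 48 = (t + 4)*(t^3 + 3*t^2 - 4*t - 12) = (t + 3)*(t + 4)*(t^2 - 4) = (t + 2)*(t + 3)*(t + 4)*(t - 2)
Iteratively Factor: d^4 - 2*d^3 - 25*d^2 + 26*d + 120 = (d + 2)*(d^3 - 4*d^2 - 17*d + 60) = (d - 5)*(d + 2)*(d^2 + d - 12) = (d - 5)*(d - 3)*(d + 2)*(d + 4)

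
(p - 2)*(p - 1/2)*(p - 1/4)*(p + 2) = p^4 - 3*p^3/4 - 31*p^2/8 + 3*p - 1/2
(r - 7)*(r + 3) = r^2 - 4*r - 21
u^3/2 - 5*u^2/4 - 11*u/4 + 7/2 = (u/2 + 1)*(u - 7/2)*(u - 1)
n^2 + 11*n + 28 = (n + 4)*(n + 7)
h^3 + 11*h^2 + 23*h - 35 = (h - 1)*(h + 5)*(h + 7)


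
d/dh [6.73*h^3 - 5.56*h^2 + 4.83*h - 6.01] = 20.19*h^2 - 11.12*h + 4.83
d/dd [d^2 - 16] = 2*d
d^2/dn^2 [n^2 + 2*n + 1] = 2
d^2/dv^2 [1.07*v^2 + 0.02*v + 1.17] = 2.14000000000000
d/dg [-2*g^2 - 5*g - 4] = -4*g - 5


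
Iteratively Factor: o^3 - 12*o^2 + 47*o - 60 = (o - 3)*(o^2 - 9*o + 20) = (o - 5)*(o - 3)*(o - 4)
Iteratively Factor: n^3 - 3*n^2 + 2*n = (n)*(n^2 - 3*n + 2) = n*(n - 1)*(n - 2)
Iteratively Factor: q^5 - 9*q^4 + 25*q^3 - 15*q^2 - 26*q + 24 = (q - 2)*(q^4 - 7*q^3 + 11*q^2 + 7*q - 12) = (q - 4)*(q - 2)*(q^3 - 3*q^2 - q + 3) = (q - 4)*(q - 2)*(q + 1)*(q^2 - 4*q + 3) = (q - 4)*(q - 2)*(q - 1)*(q + 1)*(q - 3)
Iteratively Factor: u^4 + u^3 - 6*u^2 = (u)*(u^3 + u^2 - 6*u) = u^2*(u^2 + u - 6) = u^2*(u - 2)*(u + 3)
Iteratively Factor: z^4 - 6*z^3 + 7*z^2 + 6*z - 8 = (z - 1)*(z^3 - 5*z^2 + 2*z + 8) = (z - 1)*(z + 1)*(z^2 - 6*z + 8) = (z - 2)*(z - 1)*(z + 1)*(z - 4)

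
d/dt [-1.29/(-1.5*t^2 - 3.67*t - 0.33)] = (-3.87*t - 4.7343)/(1.5*t^2 + 3.67*t + 0.33)^2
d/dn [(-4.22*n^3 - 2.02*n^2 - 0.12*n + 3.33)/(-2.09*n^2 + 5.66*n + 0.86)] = (8.8198*n^4 - 47.7704*n^3 - 22.5716*n^2 + 10.445*n - 18.951)/(4.3681*n^4 - 23.6588*n^3 + 28.4408*n^2 + 9.7352*n + 0.7396)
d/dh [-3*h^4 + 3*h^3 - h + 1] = -12*h^3 + 9*h^2 - 1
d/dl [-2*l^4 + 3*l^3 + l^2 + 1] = l*(-8*l^2 + 9*l + 2)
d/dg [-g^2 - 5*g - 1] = -2*g - 5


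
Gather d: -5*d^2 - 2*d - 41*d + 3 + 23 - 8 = -5*d^2 - 43*d + 18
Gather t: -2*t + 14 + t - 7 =7 - t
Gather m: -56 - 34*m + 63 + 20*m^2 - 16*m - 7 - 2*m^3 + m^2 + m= -2*m^3 + 21*m^2 - 49*m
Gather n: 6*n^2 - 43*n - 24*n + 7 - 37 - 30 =6*n^2 - 67*n - 60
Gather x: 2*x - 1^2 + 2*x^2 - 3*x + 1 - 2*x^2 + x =0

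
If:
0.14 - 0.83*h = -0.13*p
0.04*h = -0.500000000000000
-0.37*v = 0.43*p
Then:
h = -12.50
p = -80.88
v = 94.00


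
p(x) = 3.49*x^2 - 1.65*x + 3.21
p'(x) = 6.98*x - 1.65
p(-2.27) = 24.94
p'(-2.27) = -17.49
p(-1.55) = 14.15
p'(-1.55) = -12.47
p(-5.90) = 134.43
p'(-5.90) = -42.83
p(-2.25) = 24.59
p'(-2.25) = -17.36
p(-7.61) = 217.88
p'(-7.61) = -54.77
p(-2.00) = 20.47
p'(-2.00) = -15.61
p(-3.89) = 62.44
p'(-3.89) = -28.80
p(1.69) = 10.39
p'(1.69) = 10.15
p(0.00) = 3.21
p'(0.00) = -1.65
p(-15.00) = 813.21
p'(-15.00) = -106.35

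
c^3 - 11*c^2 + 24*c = c*(c - 8)*(c - 3)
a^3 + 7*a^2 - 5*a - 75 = (a - 3)*(a + 5)^2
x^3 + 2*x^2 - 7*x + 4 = (x - 1)^2*(x + 4)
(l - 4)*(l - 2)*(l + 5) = l^3 - l^2 - 22*l + 40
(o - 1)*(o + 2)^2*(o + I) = o^4 + 3*o^3 + I*o^3 + 3*I*o^2 - 4*o - 4*I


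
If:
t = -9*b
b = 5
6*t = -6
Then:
No Solution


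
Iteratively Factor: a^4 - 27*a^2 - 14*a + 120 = (a + 4)*(a^3 - 4*a^2 - 11*a + 30) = (a - 2)*(a + 4)*(a^2 - 2*a - 15) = (a - 2)*(a + 3)*(a + 4)*(a - 5)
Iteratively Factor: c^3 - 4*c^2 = (c)*(c^2 - 4*c) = c^2*(c - 4)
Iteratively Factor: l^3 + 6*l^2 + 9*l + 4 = (l + 4)*(l^2 + 2*l + 1) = (l + 1)*(l + 4)*(l + 1)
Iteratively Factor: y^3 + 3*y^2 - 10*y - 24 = (y + 2)*(y^2 + y - 12) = (y - 3)*(y + 2)*(y + 4)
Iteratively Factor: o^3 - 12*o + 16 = (o - 2)*(o^2 + 2*o - 8) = (o - 2)*(o + 4)*(o - 2)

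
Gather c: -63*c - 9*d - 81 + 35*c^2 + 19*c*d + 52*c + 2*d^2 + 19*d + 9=35*c^2 + c*(19*d - 11) + 2*d^2 + 10*d - 72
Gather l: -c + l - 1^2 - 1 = -c + l - 2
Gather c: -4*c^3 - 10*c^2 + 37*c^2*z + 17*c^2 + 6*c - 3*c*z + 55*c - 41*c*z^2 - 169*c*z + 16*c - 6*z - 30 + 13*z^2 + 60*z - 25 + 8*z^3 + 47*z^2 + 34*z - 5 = -4*c^3 + c^2*(37*z + 7) + c*(-41*z^2 - 172*z + 77) + 8*z^3 + 60*z^2 + 88*z - 60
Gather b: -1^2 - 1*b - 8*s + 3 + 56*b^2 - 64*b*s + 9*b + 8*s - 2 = 56*b^2 + b*(8 - 64*s)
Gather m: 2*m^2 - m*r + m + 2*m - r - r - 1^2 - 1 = 2*m^2 + m*(3 - r) - 2*r - 2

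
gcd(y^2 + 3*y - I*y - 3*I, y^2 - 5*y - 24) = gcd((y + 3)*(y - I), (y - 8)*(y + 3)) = y + 3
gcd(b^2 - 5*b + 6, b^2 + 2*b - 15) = b - 3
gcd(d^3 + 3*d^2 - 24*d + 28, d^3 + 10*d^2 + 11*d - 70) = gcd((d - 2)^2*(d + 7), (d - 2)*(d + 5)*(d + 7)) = d^2 + 5*d - 14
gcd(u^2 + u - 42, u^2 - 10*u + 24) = u - 6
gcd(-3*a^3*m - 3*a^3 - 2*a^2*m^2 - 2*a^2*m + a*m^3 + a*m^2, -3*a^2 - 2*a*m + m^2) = 3*a^2 + 2*a*m - m^2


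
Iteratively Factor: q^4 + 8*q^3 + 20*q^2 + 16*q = (q + 4)*(q^3 + 4*q^2 + 4*q) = (q + 2)*(q + 4)*(q^2 + 2*q) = (q + 2)^2*(q + 4)*(q)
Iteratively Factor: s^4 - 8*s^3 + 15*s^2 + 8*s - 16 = (s - 1)*(s^3 - 7*s^2 + 8*s + 16) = (s - 1)*(s + 1)*(s^2 - 8*s + 16) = (s - 4)*(s - 1)*(s + 1)*(s - 4)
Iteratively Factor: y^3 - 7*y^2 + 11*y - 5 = (y - 1)*(y^2 - 6*y + 5) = (y - 1)^2*(y - 5)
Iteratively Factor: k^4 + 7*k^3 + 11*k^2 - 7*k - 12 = (k - 1)*(k^3 + 8*k^2 + 19*k + 12) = (k - 1)*(k + 4)*(k^2 + 4*k + 3) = (k - 1)*(k + 3)*(k + 4)*(k + 1)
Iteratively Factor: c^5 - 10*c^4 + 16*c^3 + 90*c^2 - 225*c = (c - 3)*(c^4 - 7*c^3 - 5*c^2 + 75*c) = (c - 5)*(c - 3)*(c^3 - 2*c^2 - 15*c) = c*(c - 5)*(c - 3)*(c^2 - 2*c - 15) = c*(c - 5)*(c - 3)*(c + 3)*(c - 5)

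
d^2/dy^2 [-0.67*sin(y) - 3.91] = 0.67*sin(y)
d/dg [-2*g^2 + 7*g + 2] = 7 - 4*g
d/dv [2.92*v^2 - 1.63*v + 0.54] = 5.84*v - 1.63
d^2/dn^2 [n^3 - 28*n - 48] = 6*n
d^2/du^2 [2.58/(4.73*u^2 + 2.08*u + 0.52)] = (-115.444164*u^2 - 50.766144*u + 2.58*(9.46*u + 2.08)*(18.92*u + 4.16) - 12.691536)/(4.73*u^2 + 2.08*u + 0.52)^3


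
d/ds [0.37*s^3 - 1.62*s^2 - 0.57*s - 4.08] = 1.11*s^2 - 3.24*s - 0.57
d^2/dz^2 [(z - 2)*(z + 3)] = 2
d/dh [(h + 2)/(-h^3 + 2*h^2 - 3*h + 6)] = (-h^3 + 2*h^2 - 3*h + (h + 2)*(3*h^2 - 4*h + 3) + 6)/(h^3 - 2*h^2 + 3*h - 6)^2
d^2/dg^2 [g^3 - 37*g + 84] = 6*g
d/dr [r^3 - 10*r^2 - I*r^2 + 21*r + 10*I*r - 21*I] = 3*r^2 - 20*r - 2*I*r + 21 + 10*I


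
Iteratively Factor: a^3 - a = (a)*(a^2 - 1) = a*(a - 1)*(a + 1)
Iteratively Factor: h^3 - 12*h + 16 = (h + 4)*(h^2 - 4*h + 4) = (h - 2)*(h + 4)*(h - 2)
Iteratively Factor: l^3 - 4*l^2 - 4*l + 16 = (l + 2)*(l^2 - 6*l + 8) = (l - 4)*(l + 2)*(l - 2)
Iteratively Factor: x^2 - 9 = (x + 3)*(x - 3)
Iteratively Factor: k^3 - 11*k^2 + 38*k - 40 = (k - 2)*(k^2 - 9*k + 20) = (k - 5)*(k - 2)*(k - 4)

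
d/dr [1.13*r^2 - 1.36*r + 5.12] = 2.26*r - 1.36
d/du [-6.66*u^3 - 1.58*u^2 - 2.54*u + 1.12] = -19.98*u^2 - 3.16*u - 2.54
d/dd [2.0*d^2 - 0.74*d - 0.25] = 4.0*d - 0.74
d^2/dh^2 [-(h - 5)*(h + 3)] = -2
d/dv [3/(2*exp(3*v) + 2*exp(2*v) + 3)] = (-18*exp(v) - 12)*exp(2*v)/(2*exp(3*v) + 2*exp(2*v) + 3)^2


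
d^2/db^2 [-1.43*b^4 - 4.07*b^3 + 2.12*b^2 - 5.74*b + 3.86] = -17.16*b^2 - 24.42*b + 4.24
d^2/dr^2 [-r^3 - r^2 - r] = -6*r - 2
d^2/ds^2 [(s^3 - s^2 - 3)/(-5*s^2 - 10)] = 2*(2*s^3 + 3*s^2 - 12*s - 2)/(5*(s^6 + 6*s^4 + 12*s^2 + 8))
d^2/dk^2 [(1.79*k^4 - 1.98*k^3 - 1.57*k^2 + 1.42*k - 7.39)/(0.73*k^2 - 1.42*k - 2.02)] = (1.907782*k^6 - 11.133084*k^5 + 5.81893200000001*k^4 + 66.585128*k^3 + 16.050882*k^2 + 10.051284*k - 72.555692)/(0.389017*k^6 - 2.270154*k^5 + 1.186542*k^4 + 9.700304*k^3 - 3.283308*k^2 - 17.382504*k - 8.242408)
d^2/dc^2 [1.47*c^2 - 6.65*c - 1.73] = 2.94000000000000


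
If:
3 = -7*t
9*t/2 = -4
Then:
No Solution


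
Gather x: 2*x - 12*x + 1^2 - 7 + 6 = -10*x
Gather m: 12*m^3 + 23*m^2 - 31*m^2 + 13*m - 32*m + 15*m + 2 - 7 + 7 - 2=12*m^3 - 8*m^2 - 4*m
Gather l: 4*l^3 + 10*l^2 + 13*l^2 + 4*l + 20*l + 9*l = 4*l^3 + 23*l^2 + 33*l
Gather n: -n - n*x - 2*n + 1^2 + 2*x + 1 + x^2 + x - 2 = n*(-x - 3) + x^2 + 3*x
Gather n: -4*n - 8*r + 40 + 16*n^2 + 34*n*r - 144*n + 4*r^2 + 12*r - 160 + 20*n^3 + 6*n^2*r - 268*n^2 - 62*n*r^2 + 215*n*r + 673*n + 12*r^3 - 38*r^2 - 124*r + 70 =20*n^3 + n^2*(6*r - 252) + n*(-62*r^2 + 249*r + 525) + 12*r^3 - 34*r^2 - 120*r - 50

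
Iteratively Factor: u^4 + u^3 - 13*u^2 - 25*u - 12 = (u + 3)*(u^3 - 2*u^2 - 7*u - 4) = (u - 4)*(u + 3)*(u^2 + 2*u + 1) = (u - 4)*(u + 1)*(u + 3)*(u + 1)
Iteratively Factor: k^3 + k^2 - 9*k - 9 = (k + 3)*(k^2 - 2*k - 3) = (k + 1)*(k + 3)*(k - 3)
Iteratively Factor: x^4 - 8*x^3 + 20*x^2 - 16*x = (x - 4)*(x^3 - 4*x^2 + 4*x) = x*(x - 4)*(x^2 - 4*x + 4) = x*(x - 4)*(x - 2)*(x - 2)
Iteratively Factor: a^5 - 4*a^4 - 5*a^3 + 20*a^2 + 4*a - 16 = (a + 1)*(a^4 - 5*a^3 + 20*a - 16) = (a + 1)*(a + 2)*(a^3 - 7*a^2 + 14*a - 8) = (a - 4)*(a + 1)*(a + 2)*(a^2 - 3*a + 2) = (a - 4)*(a - 2)*(a + 1)*(a + 2)*(a - 1)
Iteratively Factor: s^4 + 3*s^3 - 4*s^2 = (s)*(s^3 + 3*s^2 - 4*s) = s*(s + 4)*(s^2 - s) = s*(s - 1)*(s + 4)*(s)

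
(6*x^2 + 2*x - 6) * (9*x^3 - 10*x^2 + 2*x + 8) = 54*x^5 - 42*x^4 - 62*x^3 + 112*x^2 + 4*x - 48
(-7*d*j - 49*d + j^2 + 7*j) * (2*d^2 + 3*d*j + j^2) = -14*d^3*j - 98*d^3 - 19*d^2*j^2 - 133*d^2*j - 4*d*j^3 - 28*d*j^2 + j^4 + 7*j^3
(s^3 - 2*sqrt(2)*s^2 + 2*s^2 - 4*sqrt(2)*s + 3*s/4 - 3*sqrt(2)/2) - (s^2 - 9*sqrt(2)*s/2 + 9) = s^3 - 2*sqrt(2)*s^2 + s^2 + sqrt(2)*s/2 + 3*s/4 - 9 - 3*sqrt(2)/2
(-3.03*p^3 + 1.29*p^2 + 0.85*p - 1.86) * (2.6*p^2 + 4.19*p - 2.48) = -7.878*p^5 - 9.3417*p^4 + 15.1295*p^3 - 4.4737*p^2 - 9.9014*p + 4.6128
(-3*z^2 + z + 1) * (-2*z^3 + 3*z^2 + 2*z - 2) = 6*z^5 - 11*z^4 - 5*z^3 + 11*z^2 - 2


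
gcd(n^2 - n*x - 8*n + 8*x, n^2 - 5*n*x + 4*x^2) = -n + x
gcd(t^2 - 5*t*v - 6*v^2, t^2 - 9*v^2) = 1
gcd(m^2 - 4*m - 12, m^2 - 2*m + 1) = 1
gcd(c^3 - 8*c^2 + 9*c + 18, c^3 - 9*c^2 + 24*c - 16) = 1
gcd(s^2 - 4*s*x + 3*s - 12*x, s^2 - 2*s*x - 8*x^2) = -s + 4*x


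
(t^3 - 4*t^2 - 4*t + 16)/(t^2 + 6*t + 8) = (t^2 - 6*t + 8)/(t + 4)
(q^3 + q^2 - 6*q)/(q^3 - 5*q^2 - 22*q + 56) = q*(q + 3)/(q^2 - 3*q - 28)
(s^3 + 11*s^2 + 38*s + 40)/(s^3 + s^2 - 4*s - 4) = (s^2 + 9*s + 20)/(s^2 - s - 2)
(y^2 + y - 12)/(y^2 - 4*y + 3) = (y + 4)/(y - 1)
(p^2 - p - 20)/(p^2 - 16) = (p - 5)/(p - 4)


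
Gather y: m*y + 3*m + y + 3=3*m + y*(m + 1) + 3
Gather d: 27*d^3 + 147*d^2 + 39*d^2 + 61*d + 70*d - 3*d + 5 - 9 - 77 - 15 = 27*d^3 + 186*d^2 + 128*d - 96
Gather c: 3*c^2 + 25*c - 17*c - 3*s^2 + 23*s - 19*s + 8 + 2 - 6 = 3*c^2 + 8*c - 3*s^2 + 4*s + 4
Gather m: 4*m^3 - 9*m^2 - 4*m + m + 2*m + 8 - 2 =4*m^3 - 9*m^2 - m + 6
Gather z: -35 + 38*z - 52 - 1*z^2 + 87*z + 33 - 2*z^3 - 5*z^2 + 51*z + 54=-2*z^3 - 6*z^2 + 176*z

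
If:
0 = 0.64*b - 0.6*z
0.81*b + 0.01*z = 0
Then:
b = 0.00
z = 0.00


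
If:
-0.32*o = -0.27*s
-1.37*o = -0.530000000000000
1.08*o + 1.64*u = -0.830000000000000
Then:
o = 0.39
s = 0.46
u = -0.76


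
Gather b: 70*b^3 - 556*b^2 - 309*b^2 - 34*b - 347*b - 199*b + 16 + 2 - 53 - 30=70*b^3 - 865*b^2 - 580*b - 65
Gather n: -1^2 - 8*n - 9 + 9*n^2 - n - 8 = 9*n^2 - 9*n - 18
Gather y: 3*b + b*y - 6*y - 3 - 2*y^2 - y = 3*b - 2*y^2 + y*(b - 7) - 3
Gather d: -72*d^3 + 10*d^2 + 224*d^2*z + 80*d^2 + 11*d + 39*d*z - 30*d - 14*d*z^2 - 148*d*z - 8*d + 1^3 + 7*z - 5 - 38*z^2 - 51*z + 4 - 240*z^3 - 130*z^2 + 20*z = -72*d^3 + d^2*(224*z + 90) + d*(-14*z^2 - 109*z - 27) - 240*z^3 - 168*z^2 - 24*z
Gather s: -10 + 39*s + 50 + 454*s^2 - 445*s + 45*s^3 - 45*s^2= 45*s^3 + 409*s^2 - 406*s + 40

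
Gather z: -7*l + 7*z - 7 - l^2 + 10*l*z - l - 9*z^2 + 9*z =-l^2 - 8*l - 9*z^2 + z*(10*l + 16) - 7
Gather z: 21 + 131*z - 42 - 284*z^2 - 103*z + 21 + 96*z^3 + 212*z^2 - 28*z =96*z^3 - 72*z^2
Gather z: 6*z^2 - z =6*z^2 - z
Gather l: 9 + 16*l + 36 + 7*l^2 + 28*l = 7*l^2 + 44*l + 45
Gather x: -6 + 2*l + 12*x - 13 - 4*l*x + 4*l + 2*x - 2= 6*l + x*(14 - 4*l) - 21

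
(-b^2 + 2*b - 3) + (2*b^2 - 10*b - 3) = b^2 - 8*b - 6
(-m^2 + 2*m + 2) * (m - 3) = -m^3 + 5*m^2 - 4*m - 6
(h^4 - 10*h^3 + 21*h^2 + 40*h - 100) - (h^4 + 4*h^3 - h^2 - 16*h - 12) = -14*h^3 + 22*h^2 + 56*h - 88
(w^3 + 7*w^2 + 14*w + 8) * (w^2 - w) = w^5 + 6*w^4 + 7*w^3 - 6*w^2 - 8*w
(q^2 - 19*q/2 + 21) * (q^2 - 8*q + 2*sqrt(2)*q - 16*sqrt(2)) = q^4 - 35*q^3/2 + 2*sqrt(2)*q^3 - 35*sqrt(2)*q^2 + 97*q^2 - 168*q + 194*sqrt(2)*q - 336*sqrt(2)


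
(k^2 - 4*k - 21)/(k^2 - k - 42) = (k + 3)/(k + 6)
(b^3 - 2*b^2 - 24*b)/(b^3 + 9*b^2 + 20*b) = (b - 6)/(b + 5)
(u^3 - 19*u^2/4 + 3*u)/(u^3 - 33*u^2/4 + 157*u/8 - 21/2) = 2*u/(2*u - 7)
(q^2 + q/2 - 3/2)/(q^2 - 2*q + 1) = (q + 3/2)/(q - 1)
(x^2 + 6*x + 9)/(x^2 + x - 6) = (x + 3)/(x - 2)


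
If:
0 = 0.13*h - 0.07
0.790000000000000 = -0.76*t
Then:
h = 0.54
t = -1.04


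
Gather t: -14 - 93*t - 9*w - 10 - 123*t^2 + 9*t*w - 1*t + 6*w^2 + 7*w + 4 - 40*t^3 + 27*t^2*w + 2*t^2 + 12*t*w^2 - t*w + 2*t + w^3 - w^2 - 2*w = -40*t^3 + t^2*(27*w - 121) + t*(12*w^2 + 8*w - 92) + w^3 + 5*w^2 - 4*w - 20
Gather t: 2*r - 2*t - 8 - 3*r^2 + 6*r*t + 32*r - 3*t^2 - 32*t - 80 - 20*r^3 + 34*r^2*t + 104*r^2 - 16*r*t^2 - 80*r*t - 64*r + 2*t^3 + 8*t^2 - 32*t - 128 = -20*r^3 + 101*r^2 - 30*r + 2*t^3 + t^2*(5 - 16*r) + t*(34*r^2 - 74*r - 66) - 216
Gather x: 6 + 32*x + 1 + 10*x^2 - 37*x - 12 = 10*x^2 - 5*x - 5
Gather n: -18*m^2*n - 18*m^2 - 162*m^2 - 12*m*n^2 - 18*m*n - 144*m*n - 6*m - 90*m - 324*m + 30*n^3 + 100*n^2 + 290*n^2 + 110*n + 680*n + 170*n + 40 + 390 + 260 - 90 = -180*m^2 - 420*m + 30*n^3 + n^2*(390 - 12*m) + n*(-18*m^2 - 162*m + 960) + 600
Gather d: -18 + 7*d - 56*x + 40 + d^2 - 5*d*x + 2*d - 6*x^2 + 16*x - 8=d^2 + d*(9 - 5*x) - 6*x^2 - 40*x + 14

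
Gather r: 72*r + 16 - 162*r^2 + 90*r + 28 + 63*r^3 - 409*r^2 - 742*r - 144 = 63*r^3 - 571*r^2 - 580*r - 100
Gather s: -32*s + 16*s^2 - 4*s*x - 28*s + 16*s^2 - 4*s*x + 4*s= 32*s^2 + s*(-8*x - 56)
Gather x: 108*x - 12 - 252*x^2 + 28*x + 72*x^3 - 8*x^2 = 72*x^3 - 260*x^2 + 136*x - 12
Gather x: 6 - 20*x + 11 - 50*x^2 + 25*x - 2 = -50*x^2 + 5*x + 15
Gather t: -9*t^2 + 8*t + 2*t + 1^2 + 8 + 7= -9*t^2 + 10*t + 16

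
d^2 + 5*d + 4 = (d + 1)*(d + 4)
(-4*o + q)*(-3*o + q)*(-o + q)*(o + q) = -12*o^4 + 7*o^3*q + 11*o^2*q^2 - 7*o*q^3 + q^4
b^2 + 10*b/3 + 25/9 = (b + 5/3)^2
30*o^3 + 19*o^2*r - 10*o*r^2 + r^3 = (-6*o + r)*(-5*o + r)*(o + r)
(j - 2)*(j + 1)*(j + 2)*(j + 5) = j^4 + 6*j^3 + j^2 - 24*j - 20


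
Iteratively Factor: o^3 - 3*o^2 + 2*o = (o - 2)*(o^2 - o) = (o - 2)*(o - 1)*(o)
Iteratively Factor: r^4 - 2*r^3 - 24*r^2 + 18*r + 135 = (r - 5)*(r^3 + 3*r^2 - 9*r - 27) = (r - 5)*(r + 3)*(r^2 - 9) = (r - 5)*(r + 3)^2*(r - 3)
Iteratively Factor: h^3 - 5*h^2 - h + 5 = (h - 5)*(h^2 - 1) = (h - 5)*(h + 1)*(h - 1)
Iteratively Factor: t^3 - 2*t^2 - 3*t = (t - 3)*(t^2 + t) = t*(t - 3)*(t + 1)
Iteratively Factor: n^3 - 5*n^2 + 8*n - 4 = (n - 2)*(n^2 - 3*n + 2) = (n - 2)^2*(n - 1)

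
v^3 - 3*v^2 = v^2*(v - 3)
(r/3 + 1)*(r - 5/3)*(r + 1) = r^3/3 + 7*r^2/9 - 11*r/9 - 5/3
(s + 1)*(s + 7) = s^2 + 8*s + 7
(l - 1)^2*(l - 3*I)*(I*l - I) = I*l^4 + 3*l^3 - 3*I*l^3 - 9*l^2 + 3*I*l^2 + 9*l - I*l - 3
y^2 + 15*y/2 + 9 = (y + 3/2)*(y + 6)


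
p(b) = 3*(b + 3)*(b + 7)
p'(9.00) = 84.00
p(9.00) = 576.00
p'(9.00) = 84.00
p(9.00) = 576.00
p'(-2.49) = 15.06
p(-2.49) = 6.90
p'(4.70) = 58.20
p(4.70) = 270.27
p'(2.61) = 45.66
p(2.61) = 161.74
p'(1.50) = 39.00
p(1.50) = 114.75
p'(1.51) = 39.06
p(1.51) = 115.14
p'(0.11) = 30.66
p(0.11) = 66.34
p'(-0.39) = 27.66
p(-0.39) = 51.76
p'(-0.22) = 28.68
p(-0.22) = 56.55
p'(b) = 6*b + 30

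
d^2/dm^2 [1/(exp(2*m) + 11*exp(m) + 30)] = (2*(2*exp(m) + 11)^2*exp(m) - (4*exp(m) + 11)*(exp(2*m) + 11*exp(m) + 30))*exp(m)/(exp(2*m) + 11*exp(m) + 30)^3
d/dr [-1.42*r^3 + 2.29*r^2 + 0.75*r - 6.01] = -4.26*r^2 + 4.58*r + 0.75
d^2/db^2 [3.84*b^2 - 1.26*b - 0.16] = 7.68000000000000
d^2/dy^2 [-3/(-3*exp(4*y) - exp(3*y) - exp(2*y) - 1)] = 3*(2*(12*exp(2*y) + 3*exp(y) + 2)^2*exp(2*y) - (48*exp(2*y) + 9*exp(y) + 4)*(3*exp(4*y) + exp(3*y) + exp(2*y) + 1))*exp(2*y)/(3*exp(4*y) + exp(3*y) + exp(2*y) + 1)^3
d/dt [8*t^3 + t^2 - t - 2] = 24*t^2 + 2*t - 1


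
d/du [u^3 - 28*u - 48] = 3*u^2 - 28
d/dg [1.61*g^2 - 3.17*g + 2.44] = 3.22*g - 3.17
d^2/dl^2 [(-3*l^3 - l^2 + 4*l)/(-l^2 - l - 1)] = 2*(-5*l^3 + 6*l^2 + 21*l + 5)/(l^6 + 3*l^5 + 6*l^4 + 7*l^3 + 6*l^2 + 3*l + 1)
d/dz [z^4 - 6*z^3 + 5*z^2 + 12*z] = 4*z^3 - 18*z^2 + 10*z + 12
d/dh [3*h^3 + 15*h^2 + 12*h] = 9*h^2 + 30*h + 12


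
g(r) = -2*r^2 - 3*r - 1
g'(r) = -4*r - 3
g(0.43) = -2.66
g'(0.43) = -4.72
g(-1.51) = -1.03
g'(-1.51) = 3.04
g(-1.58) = -1.25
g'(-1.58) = 3.32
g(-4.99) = -35.83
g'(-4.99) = 16.96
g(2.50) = -21.00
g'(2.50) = -13.00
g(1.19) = -7.40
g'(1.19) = -7.76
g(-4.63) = -29.98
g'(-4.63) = 15.52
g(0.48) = -2.90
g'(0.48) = -4.92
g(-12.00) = -253.00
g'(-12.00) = 45.00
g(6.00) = -91.00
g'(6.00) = -27.00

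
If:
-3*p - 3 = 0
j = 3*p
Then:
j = -3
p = -1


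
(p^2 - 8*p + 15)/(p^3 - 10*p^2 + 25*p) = (p - 3)/(p*(p - 5))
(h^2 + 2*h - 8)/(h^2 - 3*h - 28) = (h - 2)/(h - 7)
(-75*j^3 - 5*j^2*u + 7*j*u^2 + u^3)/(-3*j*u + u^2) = 25*j^2/u + 10*j + u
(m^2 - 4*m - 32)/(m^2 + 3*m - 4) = (m - 8)/(m - 1)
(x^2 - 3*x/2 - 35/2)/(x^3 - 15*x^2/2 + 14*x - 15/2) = (2*x + 7)/(2*x^2 - 5*x + 3)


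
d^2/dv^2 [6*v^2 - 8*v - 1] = 12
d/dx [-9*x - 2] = -9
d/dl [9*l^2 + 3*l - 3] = 18*l + 3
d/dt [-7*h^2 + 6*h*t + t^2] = 6*h + 2*t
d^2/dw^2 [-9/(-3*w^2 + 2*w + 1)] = 18*(9*w^2 - 6*w - 4*(3*w - 1)^2 - 3)/(-3*w^2 + 2*w + 1)^3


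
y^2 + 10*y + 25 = (y + 5)^2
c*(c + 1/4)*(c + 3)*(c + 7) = c^4 + 41*c^3/4 + 47*c^2/2 + 21*c/4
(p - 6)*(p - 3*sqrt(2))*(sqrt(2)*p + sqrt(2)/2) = sqrt(2)*p^3 - 11*sqrt(2)*p^2/2 - 6*p^2 - 3*sqrt(2)*p + 33*p + 18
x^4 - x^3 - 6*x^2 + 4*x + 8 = (x - 2)^2*(x + 1)*(x + 2)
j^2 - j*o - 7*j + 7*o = (j - 7)*(j - o)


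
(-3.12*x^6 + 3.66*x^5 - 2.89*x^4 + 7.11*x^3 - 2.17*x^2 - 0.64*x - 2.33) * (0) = 0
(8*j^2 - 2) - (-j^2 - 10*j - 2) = 9*j^2 + 10*j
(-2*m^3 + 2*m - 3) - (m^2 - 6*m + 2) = -2*m^3 - m^2 + 8*m - 5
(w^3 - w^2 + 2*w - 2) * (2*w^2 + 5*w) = 2*w^5 + 3*w^4 - w^3 + 6*w^2 - 10*w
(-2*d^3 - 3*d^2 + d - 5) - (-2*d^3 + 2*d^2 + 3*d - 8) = -5*d^2 - 2*d + 3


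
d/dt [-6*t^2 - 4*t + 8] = -12*t - 4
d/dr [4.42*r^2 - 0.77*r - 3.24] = 8.84*r - 0.77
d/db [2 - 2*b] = -2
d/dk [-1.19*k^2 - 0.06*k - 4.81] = -2.38*k - 0.06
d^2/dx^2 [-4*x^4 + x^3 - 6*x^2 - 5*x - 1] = -48*x^2 + 6*x - 12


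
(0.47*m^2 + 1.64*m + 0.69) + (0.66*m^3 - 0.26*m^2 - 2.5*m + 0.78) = 0.66*m^3 + 0.21*m^2 - 0.86*m + 1.47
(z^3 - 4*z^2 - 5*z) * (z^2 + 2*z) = z^5 - 2*z^4 - 13*z^3 - 10*z^2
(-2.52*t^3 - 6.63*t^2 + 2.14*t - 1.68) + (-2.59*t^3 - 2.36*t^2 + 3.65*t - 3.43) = -5.11*t^3 - 8.99*t^2 + 5.79*t - 5.11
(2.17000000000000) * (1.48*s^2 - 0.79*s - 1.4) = 3.2116*s^2 - 1.7143*s - 3.038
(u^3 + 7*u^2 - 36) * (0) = 0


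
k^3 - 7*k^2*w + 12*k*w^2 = k*(k - 4*w)*(k - 3*w)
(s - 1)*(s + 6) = s^2 + 5*s - 6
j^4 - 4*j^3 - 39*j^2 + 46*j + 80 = (j - 8)*(j - 2)*(j + 1)*(j + 5)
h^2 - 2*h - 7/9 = (h - 7/3)*(h + 1/3)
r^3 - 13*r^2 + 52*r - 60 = (r - 6)*(r - 5)*(r - 2)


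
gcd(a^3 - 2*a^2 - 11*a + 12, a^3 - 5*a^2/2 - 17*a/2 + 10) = a^2 - 5*a + 4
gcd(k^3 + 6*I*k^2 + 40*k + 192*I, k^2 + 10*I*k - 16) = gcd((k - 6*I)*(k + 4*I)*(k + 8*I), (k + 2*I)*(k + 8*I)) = k + 8*I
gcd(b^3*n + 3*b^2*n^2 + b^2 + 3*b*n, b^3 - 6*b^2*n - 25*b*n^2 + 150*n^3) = 1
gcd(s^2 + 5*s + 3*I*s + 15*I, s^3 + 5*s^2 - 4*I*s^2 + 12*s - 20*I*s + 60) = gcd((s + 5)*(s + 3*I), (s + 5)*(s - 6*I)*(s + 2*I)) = s + 5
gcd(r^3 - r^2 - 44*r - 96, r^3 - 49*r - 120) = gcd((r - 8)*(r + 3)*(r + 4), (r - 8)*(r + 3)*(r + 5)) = r^2 - 5*r - 24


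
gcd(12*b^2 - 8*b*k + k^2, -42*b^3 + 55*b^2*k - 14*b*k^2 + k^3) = 6*b - k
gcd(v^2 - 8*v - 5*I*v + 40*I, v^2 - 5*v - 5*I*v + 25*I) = v - 5*I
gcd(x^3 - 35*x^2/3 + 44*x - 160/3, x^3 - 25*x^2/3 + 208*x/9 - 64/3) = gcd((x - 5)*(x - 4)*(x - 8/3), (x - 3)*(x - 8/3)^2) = x - 8/3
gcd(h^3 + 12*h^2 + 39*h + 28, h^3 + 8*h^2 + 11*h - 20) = h + 4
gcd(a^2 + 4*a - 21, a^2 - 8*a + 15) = a - 3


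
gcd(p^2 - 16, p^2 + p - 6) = 1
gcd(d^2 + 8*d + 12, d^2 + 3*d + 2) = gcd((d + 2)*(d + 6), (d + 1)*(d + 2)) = d + 2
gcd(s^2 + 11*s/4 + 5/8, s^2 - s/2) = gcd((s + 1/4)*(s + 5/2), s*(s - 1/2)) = 1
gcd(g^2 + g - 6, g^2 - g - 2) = g - 2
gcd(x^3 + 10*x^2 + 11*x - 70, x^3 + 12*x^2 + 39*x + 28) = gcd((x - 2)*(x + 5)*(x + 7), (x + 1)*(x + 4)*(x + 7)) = x + 7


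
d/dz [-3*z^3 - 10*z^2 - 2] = z*(-9*z - 20)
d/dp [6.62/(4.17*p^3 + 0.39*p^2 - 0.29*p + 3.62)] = (-82.8162*p^2 - 5.1636*p + 1.9198)/(4.17*p^3 + 0.39*p^2 - 0.29*p + 3.62)^2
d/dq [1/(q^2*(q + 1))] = (-3*q - 2)/(q^3*(q^2 + 2*q + 1))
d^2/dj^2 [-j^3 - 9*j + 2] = -6*j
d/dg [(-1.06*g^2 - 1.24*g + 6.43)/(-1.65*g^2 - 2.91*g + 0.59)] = (1.0386*g^2 + 19.9682*g + 17.9797)/(2.7225*g^4 + 9.603*g^3 + 6.5211*g^2 - 3.4338*g + 0.3481)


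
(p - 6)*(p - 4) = p^2 - 10*p + 24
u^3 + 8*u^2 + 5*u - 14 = (u - 1)*(u + 2)*(u + 7)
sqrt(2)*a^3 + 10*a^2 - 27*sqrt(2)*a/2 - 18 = (a - 3*sqrt(2)/2)*(a + 6*sqrt(2))*(sqrt(2)*a + 1)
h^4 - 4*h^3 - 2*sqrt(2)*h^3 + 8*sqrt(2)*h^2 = h^2*(h - 4)*(h - 2*sqrt(2))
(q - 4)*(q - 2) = q^2 - 6*q + 8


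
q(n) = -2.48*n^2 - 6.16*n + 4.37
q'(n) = -4.96*n - 6.16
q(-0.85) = 7.81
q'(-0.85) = -1.94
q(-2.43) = 4.69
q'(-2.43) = 5.89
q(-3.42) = -3.57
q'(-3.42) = 10.80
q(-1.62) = 7.84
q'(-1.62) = 1.88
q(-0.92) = 7.94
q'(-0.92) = -1.60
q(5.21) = -95.04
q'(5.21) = -32.00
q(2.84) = -33.13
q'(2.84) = -20.25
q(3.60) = -49.95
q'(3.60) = -24.02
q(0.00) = 4.37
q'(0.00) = -6.16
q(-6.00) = -47.95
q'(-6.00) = 23.60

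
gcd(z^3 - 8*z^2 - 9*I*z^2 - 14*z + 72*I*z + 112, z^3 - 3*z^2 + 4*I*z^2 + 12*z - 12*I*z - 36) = z - 2*I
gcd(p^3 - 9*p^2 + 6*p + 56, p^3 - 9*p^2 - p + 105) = p - 7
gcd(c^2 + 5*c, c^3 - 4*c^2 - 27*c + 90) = c + 5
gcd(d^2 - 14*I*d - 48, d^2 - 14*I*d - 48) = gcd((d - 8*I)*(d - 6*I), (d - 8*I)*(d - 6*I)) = d^2 - 14*I*d - 48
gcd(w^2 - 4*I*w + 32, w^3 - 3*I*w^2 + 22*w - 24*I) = w + 4*I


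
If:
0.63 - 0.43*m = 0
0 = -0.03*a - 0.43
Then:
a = -14.33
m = 1.47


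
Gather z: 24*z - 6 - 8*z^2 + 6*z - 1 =-8*z^2 + 30*z - 7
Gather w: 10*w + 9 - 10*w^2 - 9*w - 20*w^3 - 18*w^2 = -20*w^3 - 28*w^2 + w + 9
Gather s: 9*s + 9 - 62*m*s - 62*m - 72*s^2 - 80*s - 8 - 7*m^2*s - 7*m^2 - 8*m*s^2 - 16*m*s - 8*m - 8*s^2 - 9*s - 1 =-7*m^2 - 70*m + s^2*(-8*m - 80) + s*(-7*m^2 - 78*m - 80)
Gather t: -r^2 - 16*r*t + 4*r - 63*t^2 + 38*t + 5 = -r^2 + 4*r - 63*t^2 + t*(38 - 16*r) + 5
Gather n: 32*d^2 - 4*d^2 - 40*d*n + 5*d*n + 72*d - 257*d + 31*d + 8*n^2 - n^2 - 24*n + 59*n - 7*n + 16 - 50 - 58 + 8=28*d^2 - 154*d + 7*n^2 + n*(28 - 35*d) - 84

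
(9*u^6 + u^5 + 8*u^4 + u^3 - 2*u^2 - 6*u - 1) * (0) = 0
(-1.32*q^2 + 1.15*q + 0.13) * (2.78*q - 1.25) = -3.6696*q^3 + 4.847*q^2 - 1.0761*q - 0.1625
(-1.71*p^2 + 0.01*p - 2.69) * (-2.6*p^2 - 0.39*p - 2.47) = 4.446*p^4 + 0.6409*p^3 + 11.2138*p^2 + 1.0244*p + 6.6443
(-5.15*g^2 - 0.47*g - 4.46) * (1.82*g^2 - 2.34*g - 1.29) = -9.373*g^4 + 11.1956*g^3 - 0.3739*g^2 + 11.0427*g + 5.7534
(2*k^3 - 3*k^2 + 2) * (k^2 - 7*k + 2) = 2*k^5 - 17*k^4 + 25*k^3 - 4*k^2 - 14*k + 4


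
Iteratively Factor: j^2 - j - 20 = (j + 4)*(j - 5)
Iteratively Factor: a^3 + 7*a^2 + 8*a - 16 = (a + 4)*(a^2 + 3*a - 4) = (a - 1)*(a + 4)*(a + 4)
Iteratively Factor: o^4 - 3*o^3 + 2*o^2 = (o - 2)*(o^3 - o^2) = (o - 2)*(o - 1)*(o^2) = o*(o - 2)*(o - 1)*(o)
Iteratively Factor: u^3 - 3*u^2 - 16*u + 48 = (u - 4)*(u^2 + u - 12) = (u - 4)*(u - 3)*(u + 4)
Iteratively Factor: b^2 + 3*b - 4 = (b - 1)*(b + 4)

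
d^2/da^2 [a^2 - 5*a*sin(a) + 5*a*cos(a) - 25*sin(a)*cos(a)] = -5*sqrt(2)*a*cos(a + pi/4) + 50*sin(2*a) - 10*sqrt(2)*sin(a + pi/4) + 2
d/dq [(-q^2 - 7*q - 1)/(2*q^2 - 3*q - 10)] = (17*q^2 + 24*q + 67)/(4*q^4 - 12*q^3 - 31*q^2 + 60*q + 100)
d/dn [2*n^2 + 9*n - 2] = 4*n + 9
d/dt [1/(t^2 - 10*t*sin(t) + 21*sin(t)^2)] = 2*(5*t*cos(t) - t + 5*sin(t) - 21*sin(2*t)/2)/((t - 7*sin(t))^2*(t - 3*sin(t))^2)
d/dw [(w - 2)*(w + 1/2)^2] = (2*w + 1)*(6*w - 7)/4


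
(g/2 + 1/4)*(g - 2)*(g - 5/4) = g^3/2 - 11*g^2/8 + 7*g/16 + 5/8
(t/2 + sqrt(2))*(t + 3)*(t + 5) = t^3/2 + sqrt(2)*t^2 + 4*t^2 + 15*t/2 + 8*sqrt(2)*t + 15*sqrt(2)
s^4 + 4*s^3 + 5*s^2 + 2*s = s*(s + 1)^2*(s + 2)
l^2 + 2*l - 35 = (l - 5)*(l + 7)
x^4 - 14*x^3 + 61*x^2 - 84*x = x*(x - 7)*(x - 4)*(x - 3)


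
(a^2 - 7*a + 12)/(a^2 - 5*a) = (a^2 - 7*a + 12)/(a*(a - 5))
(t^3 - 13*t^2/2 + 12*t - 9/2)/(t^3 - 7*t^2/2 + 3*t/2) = (t - 3)/t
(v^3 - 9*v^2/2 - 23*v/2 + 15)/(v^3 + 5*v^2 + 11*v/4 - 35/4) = 2*(v - 6)/(2*v + 7)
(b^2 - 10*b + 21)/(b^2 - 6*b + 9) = (b - 7)/(b - 3)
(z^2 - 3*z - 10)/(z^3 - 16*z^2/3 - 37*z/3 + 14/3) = 3*(z - 5)/(3*z^2 - 22*z + 7)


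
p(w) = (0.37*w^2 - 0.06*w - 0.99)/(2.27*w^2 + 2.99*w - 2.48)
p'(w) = (-4.54*w - 2.99)*(0.37*w^2 - 0.06*w - 0.99)/(2.27*w^2 + 2.99*w - 2.48)^2 + (0.74*w - 0.06)/(2.27*w^2 + 2.99*w - 2.48)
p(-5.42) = 0.21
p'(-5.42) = 0.01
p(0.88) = -0.40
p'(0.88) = 1.76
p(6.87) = 0.13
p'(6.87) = 0.01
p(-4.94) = 0.22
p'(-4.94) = 0.01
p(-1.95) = 1.66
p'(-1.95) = 25.67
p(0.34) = 0.81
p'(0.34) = 2.88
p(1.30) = -0.08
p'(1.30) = 0.32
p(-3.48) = 0.25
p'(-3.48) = 0.04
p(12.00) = 0.14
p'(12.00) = 0.00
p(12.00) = 0.14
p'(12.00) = 0.00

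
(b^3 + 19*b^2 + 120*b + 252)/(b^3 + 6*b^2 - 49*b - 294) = (b + 6)/(b - 7)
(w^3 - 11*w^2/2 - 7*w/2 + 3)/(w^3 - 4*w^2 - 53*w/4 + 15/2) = 2*(w + 1)/(2*w + 5)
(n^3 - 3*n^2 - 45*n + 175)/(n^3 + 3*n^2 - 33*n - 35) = (n - 5)/(n + 1)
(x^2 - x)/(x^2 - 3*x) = (x - 1)/(x - 3)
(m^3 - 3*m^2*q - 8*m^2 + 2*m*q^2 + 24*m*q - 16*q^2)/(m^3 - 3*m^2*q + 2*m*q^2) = (m - 8)/m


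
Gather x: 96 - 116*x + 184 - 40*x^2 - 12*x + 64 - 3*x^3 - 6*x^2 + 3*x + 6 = -3*x^3 - 46*x^2 - 125*x + 350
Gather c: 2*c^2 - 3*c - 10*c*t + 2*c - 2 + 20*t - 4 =2*c^2 + c*(-10*t - 1) + 20*t - 6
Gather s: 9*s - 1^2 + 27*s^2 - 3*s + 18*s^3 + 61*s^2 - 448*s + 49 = 18*s^3 + 88*s^2 - 442*s + 48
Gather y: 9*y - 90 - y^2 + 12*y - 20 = -y^2 + 21*y - 110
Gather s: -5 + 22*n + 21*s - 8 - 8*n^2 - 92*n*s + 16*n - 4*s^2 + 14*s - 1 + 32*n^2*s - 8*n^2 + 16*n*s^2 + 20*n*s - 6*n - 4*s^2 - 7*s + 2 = -16*n^2 + 32*n + s^2*(16*n - 8) + s*(32*n^2 - 72*n + 28) - 12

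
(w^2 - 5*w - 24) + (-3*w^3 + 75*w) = -3*w^3 + w^2 + 70*w - 24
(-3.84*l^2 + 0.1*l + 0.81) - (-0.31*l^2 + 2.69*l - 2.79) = -3.53*l^2 - 2.59*l + 3.6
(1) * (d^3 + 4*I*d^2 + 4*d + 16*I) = d^3 + 4*I*d^2 + 4*d + 16*I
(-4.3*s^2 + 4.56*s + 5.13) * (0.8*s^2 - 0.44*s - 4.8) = -3.44*s^4 + 5.54*s^3 + 22.7376*s^2 - 24.1452*s - 24.624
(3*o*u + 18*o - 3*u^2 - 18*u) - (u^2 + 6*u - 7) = 3*o*u + 18*o - 4*u^2 - 24*u + 7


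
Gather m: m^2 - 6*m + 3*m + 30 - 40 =m^2 - 3*m - 10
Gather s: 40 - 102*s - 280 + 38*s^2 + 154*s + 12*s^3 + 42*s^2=12*s^3 + 80*s^2 + 52*s - 240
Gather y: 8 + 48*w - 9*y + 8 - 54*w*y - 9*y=48*w + y*(-54*w - 18) + 16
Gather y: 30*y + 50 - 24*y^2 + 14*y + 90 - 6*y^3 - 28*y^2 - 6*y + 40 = -6*y^3 - 52*y^2 + 38*y + 180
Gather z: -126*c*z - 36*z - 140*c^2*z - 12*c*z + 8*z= z*(-140*c^2 - 138*c - 28)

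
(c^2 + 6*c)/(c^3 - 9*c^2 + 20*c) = (c + 6)/(c^2 - 9*c + 20)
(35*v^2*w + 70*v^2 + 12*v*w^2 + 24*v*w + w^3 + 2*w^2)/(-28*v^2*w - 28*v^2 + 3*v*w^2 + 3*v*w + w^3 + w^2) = (-5*v*w - 10*v - w^2 - 2*w)/(4*v*w + 4*v - w^2 - w)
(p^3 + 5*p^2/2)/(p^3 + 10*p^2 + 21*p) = p*(2*p + 5)/(2*(p^2 + 10*p + 21))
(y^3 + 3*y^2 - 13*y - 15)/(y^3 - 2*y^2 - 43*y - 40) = (y - 3)/(y - 8)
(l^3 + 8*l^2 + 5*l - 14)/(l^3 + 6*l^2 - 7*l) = (l + 2)/l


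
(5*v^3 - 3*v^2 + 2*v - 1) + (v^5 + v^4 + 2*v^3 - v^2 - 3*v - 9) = v^5 + v^4 + 7*v^3 - 4*v^2 - v - 10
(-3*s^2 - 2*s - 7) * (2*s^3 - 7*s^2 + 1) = -6*s^5 + 17*s^4 + 46*s^2 - 2*s - 7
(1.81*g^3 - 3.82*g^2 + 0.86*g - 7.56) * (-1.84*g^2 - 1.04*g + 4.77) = -3.3304*g^5 + 5.1464*g^4 + 11.0241*g^3 - 5.2054*g^2 + 11.9646*g - 36.0612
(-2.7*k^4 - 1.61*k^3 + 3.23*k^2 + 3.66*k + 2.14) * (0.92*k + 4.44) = -2.484*k^5 - 13.4692*k^4 - 4.1768*k^3 + 17.7084*k^2 + 18.2192*k + 9.5016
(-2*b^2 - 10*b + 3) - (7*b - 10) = -2*b^2 - 17*b + 13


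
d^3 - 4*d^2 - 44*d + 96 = (d - 8)*(d - 2)*(d + 6)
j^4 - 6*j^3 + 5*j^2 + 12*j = j*(j - 4)*(j - 3)*(j + 1)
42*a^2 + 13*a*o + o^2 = (6*a + o)*(7*a + o)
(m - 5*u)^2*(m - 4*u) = m^3 - 14*m^2*u + 65*m*u^2 - 100*u^3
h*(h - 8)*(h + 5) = h^3 - 3*h^2 - 40*h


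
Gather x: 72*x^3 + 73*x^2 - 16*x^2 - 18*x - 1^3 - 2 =72*x^3 + 57*x^2 - 18*x - 3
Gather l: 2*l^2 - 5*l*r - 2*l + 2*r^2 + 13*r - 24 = 2*l^2 + l*(-5*r - 2) + 2*r^2 + 13*r - 24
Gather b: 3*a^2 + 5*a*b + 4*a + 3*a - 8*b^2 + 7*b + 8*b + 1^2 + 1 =3*a^2 + 7*a - 8*b^2 + b*(5*a + 15) + 2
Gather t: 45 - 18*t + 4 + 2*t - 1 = 48 - 16*t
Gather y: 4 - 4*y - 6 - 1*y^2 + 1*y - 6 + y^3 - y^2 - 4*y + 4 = y^3 - 2*y^2 - 7*y - 4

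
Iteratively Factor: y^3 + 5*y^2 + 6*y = (y + 2)*(y^2 + 3*y) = (y + 2)*(y + 3)*(y)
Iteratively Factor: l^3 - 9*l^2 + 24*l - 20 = (l - 2)*(l^2 - 7*l + 10) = (l - 5)*(l - 2)*(l - 2)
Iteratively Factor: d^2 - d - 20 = (d + 4)*(d - 5)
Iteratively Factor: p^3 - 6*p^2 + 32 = (p + 2)*(p^2 - 8*p + 16) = (p - 4)*(p + 2)*(p - 4)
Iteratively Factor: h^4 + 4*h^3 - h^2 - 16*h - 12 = (h + 1)*(h^3 + 3*h^2 - 4*h - 12) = (h + 1)*(h + 2)*(h^2 + h - 6) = (h - 2)*(h + 1)*(h + 2)*(h + 3)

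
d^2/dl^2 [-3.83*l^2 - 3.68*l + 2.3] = -7.66000000000000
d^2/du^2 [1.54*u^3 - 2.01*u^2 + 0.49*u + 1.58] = 9.24*u - 4.02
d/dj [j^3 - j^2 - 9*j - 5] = 3*j^2 - 2*j - 9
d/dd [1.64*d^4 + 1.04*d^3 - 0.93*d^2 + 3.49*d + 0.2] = 6.56*d^3 + 3.12*d^2 - 1.86*d + 3.49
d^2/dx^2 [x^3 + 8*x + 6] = 6*x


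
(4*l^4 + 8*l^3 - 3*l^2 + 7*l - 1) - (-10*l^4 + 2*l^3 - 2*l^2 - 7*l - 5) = 14*l^4 + 6*l^3 - l^2 + 14*l + 4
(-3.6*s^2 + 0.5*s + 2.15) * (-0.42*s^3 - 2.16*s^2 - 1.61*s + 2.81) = 1.512*s^5 + 7.566*s^4 + 3.813*s^3 - 15.565*s^2 - 2.0565*s + 6.0415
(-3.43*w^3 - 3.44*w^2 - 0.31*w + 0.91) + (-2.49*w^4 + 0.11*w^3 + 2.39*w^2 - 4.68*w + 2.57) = -2.49*w^4 - 3.32*w^3 - 1.05*w^2 - 4.99*w + 3.48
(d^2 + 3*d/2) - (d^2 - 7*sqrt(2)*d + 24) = 3*d/2 + 7*sqrt(2)*d - 24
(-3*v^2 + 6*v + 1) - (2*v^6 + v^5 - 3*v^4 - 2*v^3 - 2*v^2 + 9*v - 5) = -2*v^6 - v^5 + 3*v^4 + 2*v^3 - v^2 - 3*v + 6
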